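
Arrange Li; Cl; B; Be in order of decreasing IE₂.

Li, B, Cl, Be

Consider each +1 ion: Li⁺ is the bare [He] core; Cl⁺ still has 6 valence electrons; B⁺ still has 2 valence electrons; Be⁺ still has 1 valence electron.
Pulling an electron out of a noble-gas core costs far more than removing a remaining valence electron, so Li sits at the high end of IE_2.
Valence configurations: Cl⁺ [Ne]3s²3p⁴, B⁺ [He]2s², Be⁺ [He]2s¹.
Tabulated IE_2 (kJ/mol): Li 7298, Cl 2298, B 2427, Be 1757.
Putting it together, IE_2: Be < Cl < B < Li.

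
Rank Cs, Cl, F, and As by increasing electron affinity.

Cs < As < F < Cl

F is in period 2, group 17; Cl is in period 3, group 17; As is in period 4, group 15; Cs is in period 6, group 1.
Atoms with high Z_eff and room in the valence shell (especially the halogens) have the most exothermic electron affinities.
Neither a single period nor a single group — weigh both effects.
As > Cs: both effects reinforce here, so As is clearly the higher of the two.
F > As: both effects reinforce here, so F is clearly the higher of the two.
Cl > F: this pair runs against the simple trend — see the exception note.
Note the exception: Cl has a higher electron affinity than F, contrary to the simple trend — F's small 2p subshell makes the incoming electron feel strong e⁻–e⁻ repulsion, so Cl actually releases more energy on gaining an electron.
For reference (kJ/mol): F 328, Cl 349, As 78, Cs 46.
So from lowest to highest: Cs < As < F < Cl.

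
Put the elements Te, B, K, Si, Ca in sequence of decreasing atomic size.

B is in period 2, group 13; Si is in period 3, group 14; K is in period 4, group 1; Ca is in period 4, group 2; Te is in period 5, group 16.
Moving right in a period, electrons are added to the same shell under a stronger nuclear pull, so atoms get smaller; moving down, a new shell is opened and atoms get larger.
These span different periods and groups, so the two trends combine.
Si > B: period and group pull opposite ways; the down-group shift dominates (116 vs 85 pm).
Te > Si: the two effects oppose for this pair; the down-group effect wins (136 vs 116 pm).
Ca > Te: the two effects oppose for this pair; the across-period effect wins (171 vs 136 pm).
K > Ca: both are in period 4; the period trend gives K the larger value.
Tabulated atomic radius (pm): B 85, Si 116, K 196, Ca 171, Te 136.
So from largest to smallest: K > Ca > Te > Si > B.

K > Ca > Te > Si > B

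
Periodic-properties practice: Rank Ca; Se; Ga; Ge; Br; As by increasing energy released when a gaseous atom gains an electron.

Ca < Ga < As < Ge < Se < Br

Ca is in period 4, group 2; Ga is in period 4, group 13; Ge is in period 4, group 14; As is in period 4, group 15; Se is in period 4, group 16; Br is in period 4, group 17.
Electron affinity generally becomes more exothermic across a period toward the halogens and less exothermic down a group.
All lie in period 4; the across-period trend (electron affinity increases left to right) applies, with the exception below.
Note the exception: Ge has a higher electron affinity than As, contrary to the simple trend — adding an electron to As's half-filled 4p³ is unfavourable, so Ge (4p²) has the more exothermic EA.
Approximate values (kJ/mol): Ca 2, Ga 29, Ge 119, As 78, Se 195, Br 325.
So from lowest to highest: Ca < Ga < As < Ge < Se < Br.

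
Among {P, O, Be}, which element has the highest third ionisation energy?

After 2 electrons have been removed, what remains? P²⁺ still has 3 valence electrons; O²⁺ still has 4 valence electrons; Be²⁺ is the bare [He] core.
Core electrons are held far more tightly than valence electrons, so Be tops the IE_3 order.
Valence configurations: P²⁺ [Ne]3s²3p¹, O²⁺ [He]2s²2p².
Approximate IE_3 values (kJ/mol): P 2914, O 5300, Be 14849.
Putting it together, IE_3: P < O < Be.

Be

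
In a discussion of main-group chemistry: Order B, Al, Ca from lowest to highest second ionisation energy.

Ca < Al < B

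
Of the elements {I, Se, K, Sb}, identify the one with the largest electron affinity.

I

Adding an electron releases more energy for atoms nearer the top right (short of the noble gases).
These span different periods and groups, so the two trends combine.
Sb > K: the two effects oppose for this pair; the across-period effect wins (103 vs 48 kJ/mol).
Se > Sb: relative to Sb, both the across-period and down-group shifts push Se's electron affinity up.
I > Se: period and group pull opposite ways; the across-period shift dominates (295 vs 195 kJ/mol).
Tabulated electron affinity (kJ/mol): K 48, Se 195, Sb 103, I 295.
The largest electron affinity among these belongs to I.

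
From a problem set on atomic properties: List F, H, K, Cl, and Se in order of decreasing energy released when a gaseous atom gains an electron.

Cl > F > Se > H > K

EA tends to increase across a period and decrease down a group, though the pattern is less regular than for IE or radius.
These span different periods and groups, so the two trends combine.
H > K: H sits above K in group 1, so the down-group effect alone puts H higher.
Se > H: the two effects oppose for this pair; the across-period effect wins (195 vs 73 kJ/mol).
F > Se: relative to Se, both the across-period and down-group shifts push F's electron affinity up.
Cl > F: this pair runs against the simple trend — see the exception note.
Note the exception: Cl has a higher electron affinity than F, contrary to the simple trend — F's small 2p subshell makes the incoming electron feel strong e⁻–e⁻ repulsion, so Cl actually releases more energy on gaining an electron.
Tabulated electron affinity (kJ/mol): H 73, F 328, Cl 349, K 48, Se 195.
So from highest to lowest: Cl > F > Se > H > K.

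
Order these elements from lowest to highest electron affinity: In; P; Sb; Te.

In, P, Sb, Te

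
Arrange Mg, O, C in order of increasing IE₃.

Consider each +2 ion: Mg²⁺ is the bare [Ne] core; O²⁺ still has 4 valence electrons; C²⁺ still has 2 valence electrons.
Pulling an electron out of a noble-gas core costs far more than removing a remaining valence electron, so Mg sits at the high end of IE_3.
Valence configurations: O²⁺ [He]2s²2p², C²⁺ [He]2s².
Approximate IE_3 values (kJ/mol): Mg 7733, O 5300, C 4620.
So the third ionization energies run C < O < Mg.

C < O < Mg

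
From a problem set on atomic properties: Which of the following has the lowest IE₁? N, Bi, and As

N is in period 2, group 15; As is in period 4, group 15; Bi is in period 6, group 15.
First ionization energy rises across a period (greater Z_eff holds electrons more tightly) and falls down a group (valence electrons are farther from the nucleus).
All are in group 15, so first ionization energy increases up the group.
The lowest IE₁ among these belongs to Bi.

Bi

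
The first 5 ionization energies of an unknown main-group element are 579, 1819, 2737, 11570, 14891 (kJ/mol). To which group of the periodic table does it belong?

Group 13

Look for the largest jump between consecutive ionization energies: IE4/IE3 ≈ 4.2, far larger than any earlier ratio.
That jump marks the point where a core electron is being removed. So the atom has 3 valence electrons.
A main-group element with 3 valence electrons is in group 13.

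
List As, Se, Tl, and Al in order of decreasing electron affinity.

Se, As, Al, Tl

Al is in period 3, group 13; As is in period 4, group 15; Se is in period 4, group 16; Tl is in period 6, group 13.
Atoms with high Z_eff and room in the valence shell (especially the halogens) have the most exothermic electron affinities.
Neither a single period nor a single group — weigh both effects.
Al > Tl: they share group 13; the group trend gives Al the larger value.
As > Al: period and group pull opposite ways; the across-period shift dominates (78 vs 42 kJ/mol).
Se > As: Se lies to the right of As in period 4, so the across-period effect alone puts Se higher.
Tabulated electron affinity (kJ/mol): Al 42, As 78, Se 195, Tl 19.
So from highest to lowest: Se > As > Al > Tl.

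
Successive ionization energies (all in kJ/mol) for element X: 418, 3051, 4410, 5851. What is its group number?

Group 1

Look for the largest jump between consecutive ionization energies: IE2/IE1 ≈ 7.3, far larger than any earlier ratio.
That jump marks the point where a core electron is being removed. So the atom has 1 valence electron.
A main-group element with 1 valence electron is in group 1.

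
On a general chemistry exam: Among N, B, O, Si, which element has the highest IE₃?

O

The third ionization energy removes an electron from the +2 ion. For each element: N²⁺ still has 3 valence electrons; B²⁺ still has 1 valence electron; O²⁺ still has 4 valence electrons; Si²⁺ still has 2 valence electrons.
All are still removing valence electrons, so compare the +2 ions as you would atoms: IE_3 generally rises across a period (higher Z_eff) and falls down a group (larger shell), subject to the usual subshell exceptions.
Valence configurations: N²⁺ [He]2s²2p¹, B²⁺ [He]2s¹, O²⁺ [He]2s²2p², Si²⁺ [Ne]3s².
Tabulated IE_3 (kJ/mol): N 4578, B 3660, O 5300, Si 3232.
Putting it together, IE_3: Si < B < N < O.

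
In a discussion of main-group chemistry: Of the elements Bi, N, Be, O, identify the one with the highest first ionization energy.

Be is in period 2, group 2; N is in period 2, group 15; O is in period 2, group 16; Bi is in period 6, group 15.
Removing the outermost electron gets harder across a period and easier down a group.
These span different periods and groups, so the two trends combine.
Be > Bi: the two effects oppose for this pair; the down-group effect wins (900 vs 703 kJ/mol).
O > Be: O lies to the right of Be in period 2, so the across-period effect alone puts O higher.
N > O: this pair runs against the simple trend — see the exception note.
Note the exception: N has a higher first ionization energy than O, contrary to the simple trend — pairing an electron in O's 2p⁴ costs repulsion energy, so O ionizes more easily than half-filled N (2p³).
Tabulated first ionization energy (kJ/mol): Be 900, N 1402, O 1314, Bi 703.
The highest first ionization energy among these belongs to N.

N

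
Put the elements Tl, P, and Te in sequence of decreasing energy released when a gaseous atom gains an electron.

Te, P, Tl

P is in period 3, group 15; Te is in period 5, group 16; Tl is in period 6, group 13.
Electron affinity generally becomes more exothermic across a period toward the halogens and less exothermic down a group.
Neither a single period nor a single group — weigh both effects.
P > Tl: relative to Tl, both the across-period and down-group shifts push P's electron affinity up.
Te > P: the two effects oppose for this pair; the across-period effect wins (190 vs 72 kJ/mol).
Approximate values (kJ/mol): P 72, Te 190, Tl 19.
So from highest to lowest: Te > P > Tl.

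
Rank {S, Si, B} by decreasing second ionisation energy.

B, S, Si

Consider each +1 ion: S⁺ still has 5 valence electrons; Si⁺ still has 3 valence electrons; B⁺ still has 2 valence electrons.
All are still removing valence electrons, so compare the +1 ions as you would atoms: IE_2 generally rises across a period (higher Z_eff) and falls down a group (larger shell), subject to the usual subshell exceptions.
Valence configurations: S⁺ [Ne]3s²3p³, Si⁺ [Ne]3s²3p¹, B⁺ [He]2s².
The numbers (kJ/mol): S 2252, Si 1577, B 2427.
So the second ionization energies run Si < S < B.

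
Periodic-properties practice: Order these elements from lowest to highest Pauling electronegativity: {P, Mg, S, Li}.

Li < Mg < P < S

Atoms toward the upper right of the periodic table pull bonding electrons most strongly.
These span different periods and groups, so the two trends combine.
Mg > Li: the two effects oppose for this pair; the across-period effect wins (1.31 vs 0.98).
P > Mg: both are in period 3; the period trend gives P the larger value.
S > P: S lies to the right of P in period 3, so the across-period effect alone puts S higher.
Tabulated electronegativity (Pauling): Li 0.98, Mg 1.31, P 2.19, S 2.58.
So from lowest to highest: Li < Mg < P < S.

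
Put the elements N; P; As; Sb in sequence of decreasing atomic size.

Sb > As > P > N

N is in period 2, group 15; P is in period 3, group 15; As is in period 4, group 15; Sb is in period 5, group 15.
Atomic radius shrinks across a period as nuclear charge pulls the same shell inward, and grows down a group as new shells are added.
All are in group 15, so atomic radius increases down the group.
So from largest to smallest: Sb > As > P > N.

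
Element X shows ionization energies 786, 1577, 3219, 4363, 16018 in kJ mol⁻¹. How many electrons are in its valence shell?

4

Look for the largest jump between consecutive ionization energies: IE5/IE4 ≈ 3.7, far larger than any earlier ratio.
That jump marks the point where a core electron is being removed. So the atom has 4 valence electrons.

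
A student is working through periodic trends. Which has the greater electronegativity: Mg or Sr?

Mg is in period 3, group 2; Sr is in period 5, group 2.
Atoms toward the upper right of the periodic table pull bonding electrons most strongly.
All are in group 2, so electronegativity increases up the group.
So Mg has the greater electronegativity (Mg > Sr).

Mg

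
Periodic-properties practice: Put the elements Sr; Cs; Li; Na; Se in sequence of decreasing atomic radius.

Cs, Sr, Na, Li, Se

Li is in period 2, group 1; Na is in period 3, group 1; Se is in period 4, group 16; Sr is in period 5, group 2; Cs is in period 6, group 1.
Moving right in a period, electrons are added to the same shell under a stronger nuclear pull, so atoms get smaller; moving down, a new shell is opened and atoms get larger.
Here both period and group differ, so the two effects have to be weighed against each other.
Li > Se: the two effects oppose for this pair; the across-period effect wins (133 vs 116 pm).
Na > Li: they share group 1; the group trend gives Na the larger value.
Sr > Na: period and group pull opposite ways; the down-group shift dominates (185 vs 155 pm).
Cs > Sr: relative to Sr, both the across-period and down-group shifts push Cs's atomic radius up.
Tabulated atomic radius (pm): Li 133, Na 155, Se 116, Sr 185, Cs 232.
So from largest to smallest: Cs > Sr > Na > Li > Se.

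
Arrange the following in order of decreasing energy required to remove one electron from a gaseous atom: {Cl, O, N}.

N is in period 2, group 15; O is in period 2, group 16; Cl is in period 3, group 17.
Across a period the outer electron is held more tightly (higher IE₁); down a group it sits in a higher shell, more shielded, and comes off more easily.
Neither a single period nor a single group — weigh both effects.
O > Cl: the two effects oppose for this pair; the down-group effect wins (1314 vs 1251 kJ/mol).
N > O: this pair runs against the simple trend — see the exception note.
Note the exception: N has a higher first ionization energy than O, contrary to the simple trend — pairing an electron in O's 2p⁴ costs repulsion energy, so O ionizes more easily than half-filled N (2p³).
Approximate values (kJ/mol): N 1402, O 1314, Cl 1251.
So from highest to lowest: N > O > Cl.

N, O, Cl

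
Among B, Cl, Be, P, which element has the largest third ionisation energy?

The third ionization energy removes an electron from the +2 ion. For each element: B²⁺ still has 1 valence electron; Cl²⁺ still has 5 valence electrons; Be²⁺ is the bare [He] core; P²⁺ still has 3 valence electrons.
Pulling an electron out of a noble-gas core costs far more than removing a remaining valence electron, so Be sits at the high end of IE_3.
Valence configurations: B²⁺ [He]2s¹, Cl²⁺ [Ne]3s²3p³, P²⁺ [Ne]3s²3p¹.
Approximate IE_3 values (kJ/mol): B 3660, Cl 3822, Be 14849, P 2914.
Overall IE_3 order: P < B < Cl < Be.

Be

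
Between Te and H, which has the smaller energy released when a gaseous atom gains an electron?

H

H is in period 1, group 1; Te is in period 5, group 16.
Adding an electron releases more energy for atoms nearer the top right (short of the noble gases).
Neither a single period nor a single group — weigh both effects.
Te > H: the two effects oppose for this pair; the across-period effect wins (190 vs 73 kJ/mol).
Approximate values (kJ/mol): H 73, Te 190.
So H has the smaller energy released when a gaseous atom gains an electron (H < Te).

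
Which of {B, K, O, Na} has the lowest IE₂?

Consider each +1 ion: B⁺ still has 2 valence electrons; K⁺ is the bare [Ar] core; O⁺ still has 5 valence electrons; Na⁺ is the bare [Ne] core.
Usually core removal costs more than valence removal, but here the competition is close: a tightly held n=2 valence electron can cost more to remove than an n=3 core electron, so the actual values have to decide it.
Valence configurations: B⁺ [He]2s², O⁺ [He]2s²2p³.
Tabulated IE_2 (kJ/mol): B 2427, K 3052, O 3388, Na 4562.
Putting it together, IE_2: B < K < O < Na.

B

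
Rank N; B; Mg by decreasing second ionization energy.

N > B > Mg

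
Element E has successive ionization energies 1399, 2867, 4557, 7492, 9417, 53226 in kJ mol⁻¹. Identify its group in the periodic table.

Look for the largest jump between consecutive ionization energies: IE6/IE5 ≈ 5.7, far larger than any earlier ratio.
That jump marks the point where a core electron is being removed. So the atom has 5 valence electrons.
A main-group element with 5 valence electrons is in group 15.

Group 15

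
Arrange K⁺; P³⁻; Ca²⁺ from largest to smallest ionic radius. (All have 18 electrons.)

P³⁻ > K⁺ > Ca²⁺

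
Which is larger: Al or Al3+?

Forming Al3+ removes 3 electrons from Al. Fewer electrons for the same nuclear charge means less shielding and a higher Z_eff on the remaining electrons, and for main-group metals the entire outer shell is lost.
A cation is smaller than its parent atom: Al3+ < Al.

Al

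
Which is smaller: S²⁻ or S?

S

Forming S²⁻ adds 2 electrons to S. More electron–electron repulsion in the same shell, with unchanged nuclear charge, lets the cloud expand.
An anion is larger than its parent atom: S²⁻ > S.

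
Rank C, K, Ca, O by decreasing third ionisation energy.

IE_3 is the cost of taking one more electron from the +2 cation: C²⁺ still has 2 valence electrons; K²⁺ is already 1 electron into the core; Ca²⁺ is the bare [Ar] core; O²⁺ still has 4 valence electrons.
Usually core removal costs more than valence removal, but here the competition is close: a tightly held n=2 valence electron can cost more to remove than an n=3 core electron, so the actual values have to decide it.
Valence configurations: C²⁺ [He]2s², O²⁺ [He]2s²2p².
Approximate IE_3 values (kJ/mol): C 4620, K 4420, Ca 4912, O 5300.
Hence IE_3: K < C < Ca < O.

O > Ca > C > K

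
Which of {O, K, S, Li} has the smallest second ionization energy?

S

IE_2 is the cost of taking one more electron from the +1 cation: O⁺ still has 5 valence electrons; K⁺ is the bare [Ar] core; S⁺ still has 5 valence electrons; Li⁺ is the bare [He] core.
Usually core removal costs more than valence removal, but here the competition is close: a tightly held n=2 valence electron can cost more to remove than an n=3 core electron, so the actual values have to decide it.
Valence configurations: O⁺ [He]2s²2p³, S⁺ [Ne]3s²3p³.
Tabulated IE_2 (kJ/mol): O 3388, K 3052, S 2252, Li 7298.
Hence IE_2: S < K < O < Li.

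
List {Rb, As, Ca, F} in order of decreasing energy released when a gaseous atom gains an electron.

F is in period 2, group 17; Ca is in period 4, group 2; As is in period 4, group 15; Rb is in period 5, group 1.
Electron affinity generally becomes more exothermic across a period toward the halogens and less exothermic down a group.
These span different periods and groups, so the two trends combine.
Rb > Ca: this pair runs against the simple trend — see the exception note.
As > Rb: both effects reinforce here, so As is clearly the higher of the two.
F > As: both effects reinforce here, so F is clearly the higher of the two.
Note the exception: Rb has a higher electron affinity than Ca, contrary to the simple trend — adding an electron to Ca (ns²) has to open a new, higher-energy np subshell, which is unfavourable.
Tabulated electron affinity (kJ/mol): F 328, Ca 2, As 78, Rb 47.
So from highest to lowest: F > As > Rb > Ca.

F, As, Rb, Ca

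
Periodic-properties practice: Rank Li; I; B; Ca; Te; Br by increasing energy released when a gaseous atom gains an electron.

Ca < B < Li < Te < I < Br

Li is in period 2, group 1; B is in period 2, group 13; Ca is in period 4, group 2; Br is in period 4, group 17; Te is in period 5, group 16; I is in period 5, group 17.
Electron affinity generally becomes more exothermic across a period toward the halogens and less exothermic down a group.
Here both period and group differ, so the two effects have to be weighed against each other.
B > Ca: relative to Ca, both the across-period and down-group shifts push B's electron affinity up.
Li > B: this pair runs against the simple trend — see the exception note.
Te > Li: the two effects oppose for this pair; the across-period effect wins (190 vs 60 kJ/mol).
I > Te: I lies to the right of Te in period 5, so the across-period effect alone puts I higher.
Br > I: they share group 17; the group trend gives Br the larger value.
Note the exception: Li has a higher electron affinity than B, contrary to the simple trend — B's ns²np¹ configuration gives only a small electron affinity — the sparsely filled np subshell binds an added electron weakly.
For reference (kJ/mol): Li 60, B 27, Ca 2, Br 325, Te 190, I 295.
So from lowest to highest: Ca < B < Li < Te < I < Br.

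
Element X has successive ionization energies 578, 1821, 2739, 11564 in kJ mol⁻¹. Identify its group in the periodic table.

Group 13

Look for the largest jump between consecutive ionization energies: IE4/IE3 ≈ 4.2, far larger than any earlier ratio.
That jump marks the point where a core electron is being removed. So the atom has 3 valence electrons.
A main-group element with 3 valence electrons is in group 13.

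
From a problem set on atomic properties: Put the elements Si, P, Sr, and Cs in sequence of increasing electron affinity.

Atoms with high Z_eff and room in the valence shell (especially the halogens) have the most exothermic electron affinities.
Here both period and group differ, so the two effects have to be weighed against each other.
Cs > Sr: this pair runs against the simple trend — see the exception note.
P > Cs: both effects reinforce here, so P is clearly the higher of the two.
Si > P: this pair runs against the simple trend — see the exception note.
Note the exception: Cs has a higher electron affinity than Sr, contrary to the simple trend — adding an electron to Sr (ns²) has to open a new, higher-energy np subshell, which is unfavourable.
Note the exception: Si has a higher electron affinity than P, contrary to the simple trend — adding an electron to P's half-filled 3p³ is unfavourable, so Si (3p²) has the more exothermic EA.
Tabulated electron affinity (kJ/mol): Si 134, P 72, Sr 5, Cs 46.
So from lowest to highest: Sr < Cs < P < Si.

Sr < Cs < P < Si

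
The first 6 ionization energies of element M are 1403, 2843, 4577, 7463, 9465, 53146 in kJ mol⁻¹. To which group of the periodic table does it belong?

Group 15

Look for the largest jump between consecutive ionization energies: IE6/IE5 ≈ 5.6, far larger than any earlier ratio.
That jump marks the point where a core electron is being removed. So the atom has 5 valence electrons.
A main-group element with 5 valence electrons is in group 15.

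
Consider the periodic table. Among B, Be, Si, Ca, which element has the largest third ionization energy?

Be

The third ionization energy removes an electron from the +2 ion. For each element: B²⁺ still has 1 valence electron; Be²⁺ is the bare [He] core; Si²⁺ still has 2 valence electrons; Ca²⁺ is the bare [Ar] core.
Breaking into a closed-shell core is much more expensive than removing a leftover valence electron — Ca and Be have the largest IE_3 here.
Valence configurations: B²⁺ [He]2s¹, Si²⁺ [Ne]3s².
The numbers (kJ/mol): B 3660, Be 14849, Si 3232, Ca 4912.
Overall IE_3 order: Si < B < Ca < Be.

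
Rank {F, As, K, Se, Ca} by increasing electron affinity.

F is in period 2, group 17; K is in period 4, group 1; Ca is in period 4, group 2; As is in period 4, group 15; Se is in period 4, group 16.
Electron affinity generally becomes more exothermic across a period toward the halogens and less exothermic down a group.
These span different periods and groups, so the two trends combine.
K > Ca: this pair runs against the simple trend — see the exception note.
As > K: both are in period 4; the period trend gives As the larger value.
Se > As: both are in period 4; the period trend gives Se the larger value.
F > Se: both effects reinforce here, so F is clearly the higher of the two.
Note the exception: K has a higher electron affinity than Ca, contrary to the simple trend — adding an electron to Ca (ns²) has to open a new, higher-energy np subshell, which is unfavourable.
Tabulated electron affinity (kJ/mol): F 328, K 48, Ca 2, As 78, Se 195.
So from lowest to highest: Ca < K < As < Se < F.

Ca < K < As < Se < F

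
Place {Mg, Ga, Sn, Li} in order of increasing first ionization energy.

IE₁ increases left→right with effective nuclear charge and decreases top→bottom as the valence shell moves farther out.
A diagonal step moves right (one effect) and down (the opposite effect) at once.
Ga > Li: period and group pull opposite ways; the across-period shift dominates (579 vs 520 kJ/mol).
Sn > Ga: period and group pull opposite ways; the across-period shift dominates (709 vs 579 kJ/mol).
Mg > Sn: the two effects oppose for this pair; the down-group effect wins (738 vs 709 kJ/mol).
Approximate values (kJ/mol): Li 520, Mg 738, Ga 579, Sn 709.
So from lowest to highest: Li < Ga < Sn < Mg.

Li, Ga, Sn, Mg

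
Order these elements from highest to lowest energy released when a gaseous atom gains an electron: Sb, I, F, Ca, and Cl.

F is in period 2, group 17; Cl is in period 3, group 17; Ca is in period 4, group 2; Sb is in period 5, group 15; I is in period 5, group 17.
EA tends to increase across a period and decrease down a group, though the pattern is less regular than for IE or radius.
These span different periods and groups, so the two trends combine.
Sb > Ca: period and group pull opposite ways; the across-period shift dominates (103 vs 2 kJ/mol).
I > Sb: I lies to the right of Sb in period 5, so the across-period effect alone puts I higher.
F > I: F sits above I in group 17, so the down-group effect alone puts F higher.
Cl > F: this pair runs against the simple trend — see the exception note.
Note the exception: Cl has a higher electron affinity than F, contrary to the simple trend — F's small 2p subshell makes the incoming electron feel strong e⁻–e⁻ repulsion, so Cl actually releases more energy on gaining an electron.
Approximate values (kJ/mol): F 328, Cl 349, Ca 2, Sb 103, I 295.
So from highest to lowest: Cl > F > I > Sb > Ca.

Cl, F, I, Sb, Ca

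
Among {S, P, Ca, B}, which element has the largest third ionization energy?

Ca

Consider each +2 ion: S²⁺ still has 4 valence electrons; P²⁺ still has 3 valence electrons; Ca²⁺ is the bare [Ar] core; B²⁺ still has 1 valence electron.
Pulling an electron out of a noble-gas core costs far more than removing a remaining valence electron, so Ca sits at the high end of IE_3.
Valence configurations: S²⁺ [Ne]3s²3p², P²⁺ [Ne]3s²3p¹, B²⁺ [He]2s¹.
The numbers (kJ/mol): S 3357, P 2914, Ca 4912, B 3660.
Overall IE_3 order: P < S < B < Ca.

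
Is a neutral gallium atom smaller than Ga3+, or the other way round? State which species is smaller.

Ga3+

Forming Ga3+ removes 3 electrons from Ga. Fewer electrons for the same nuclear charge means less shielding and a higher Z_eff on the remaining electrons, and for main-group metals the entire outer shell is lost.
A cation is smaller than its parent atom: Ga3+ < Ga.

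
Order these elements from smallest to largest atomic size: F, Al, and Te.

F is in period 2, group 17; Al is in period 3, group 13; Te is in period 5, group 16.
Atomic radius shrinks across a period as nuclear charge pulls the same shell inward, and grows down a group as new shells are added.
Neither a single period nor a single group — weigh both effects.
Al > F: relative to F, both the across-period and down-group shifts push Al's atomic radius up.
Te > Al: period and group pull opposite ways; the down-group shift dominates (136 vs 126 pm).
For reference (pm): F 64, Al 126, Te 136.
So from smallest to largest: F < Al < Te.

F, Al, Te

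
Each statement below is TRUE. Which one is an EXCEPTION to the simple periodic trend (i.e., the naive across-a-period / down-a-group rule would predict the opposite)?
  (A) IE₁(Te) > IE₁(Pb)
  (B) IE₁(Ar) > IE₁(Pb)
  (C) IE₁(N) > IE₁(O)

(C)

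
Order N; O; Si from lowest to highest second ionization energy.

Si, N, O

After 1 electron has been removed, what remains? N⁺ still has 4 valence electrons; O⁺ still has 5 valence electrons; Si⁺ still has 3 valence electrons.
All are still removing valence electrons, so compare the +1 ions as you would atoms: IE_2 generally rises across a period (higher Z_eff) and falls down a group (larger shell), subject to the usual subshell exceptions.
Valence configurations: N⁺ [He]2s²2p², O⁺ [He]2s²2p³, Si⁺ [Ne]3s²3p¹.
Approximate IE_2 values (kJ/mol): N 2856, O 3388, Si 1577.
Putting it together, IE_2: Si < N < O.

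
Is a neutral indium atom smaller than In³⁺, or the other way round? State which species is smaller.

In³⁺

Forming In³⁺ removes 3 electrons from In. Fewer electrons for the same nuclear charge means less shielding and a higher Z_eff on the remaining electrons, and for main-group metals the entire outer shell is lost.
A cation is smaller than its parent atom: In³⁺ < In.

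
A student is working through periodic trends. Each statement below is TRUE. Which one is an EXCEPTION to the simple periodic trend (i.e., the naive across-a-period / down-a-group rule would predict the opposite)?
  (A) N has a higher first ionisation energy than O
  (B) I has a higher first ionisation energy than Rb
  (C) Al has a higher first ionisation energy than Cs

(A)

The general trend: first ionisation energy increases across a period and decreases down a group.
(A) N (period 2, group 15) vs O (period 2, group 16): the stated order contradicts the simple trend.
(B) I (period 5, group 17) vs Rb (period 5, group 1): the stated order agrees with the simple trend.
(C) Al (period 3, group 13) vs Cs (period 6, group 1): the stated order agrees with the simple trend.
The exception is (A): pairing an electron in O's 2p⁴ costs repulsion energy, so O ionizes more easily than half-filled N (2p³).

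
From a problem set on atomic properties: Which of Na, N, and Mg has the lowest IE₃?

N

The third ionization energy removes an electron from the +2 ion. For each element: Na²⁺ is already 1 electron into the core; N²⁺ still has 3 valence electrons; Mg²⁺ is the bare [Ne] core.
Breaking into a closed-shell core is much more expensive than removing a leftover valence electron — Na and Mg have the largest IE_3 here.
The numbers (kJ/mol): Na 6910, N 4578, Mg 7733.
Hence IE_3: N < Na < Mg.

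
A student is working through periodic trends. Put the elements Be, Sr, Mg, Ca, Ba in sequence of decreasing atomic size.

Ba, Sr, Ca, Mg, Be

Be is in period 2, group 2; Mg is in period 3, group 2; Ca is in period 4, group 2; Sr is in period 5, group 2; Ba is in period 6, group 2.
Radius decreases left→right (rising Z_eff, same n) and increases top→bottom (higher n).
All are in group 2, so atomic radius increases down the group.
So from largest to smallest: Ba > Sr > Ca > Mg > Be.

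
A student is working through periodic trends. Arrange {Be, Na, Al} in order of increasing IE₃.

Consider each +2 ion: Be²⁺ is the bare [He] core; Na²⁺ is already 1 electron into the core; Al²⁺ still has 1 valence electron.
Breaking into a closed-shell core is much more expensive than removing a leftover valence electron — Na and Be have the largest IE_3 here.
Approximate IE_3 values (kJ/mol): Be 14849, Na 6910, Al 2745.
Overall IE_3 order: Al < Na < Be.

Al, Na, Be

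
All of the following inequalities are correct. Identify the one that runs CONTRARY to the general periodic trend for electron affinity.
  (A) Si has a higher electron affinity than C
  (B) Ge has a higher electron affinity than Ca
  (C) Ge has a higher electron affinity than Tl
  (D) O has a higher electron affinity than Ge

The general trend: electron affinity increases across a period and decreases down a group.
(A) Si (period 3, group 14) vs C (period 2, group 14): the stated order contradicts the simple trend.
(B) Ge (period 4, group 14) vs Ca (period 4, group 2): the stated order agrees with the simple trend.
(C) Ge (period 4, group 14) vs Tl (period 6, group 13): the stated order agrees with the simple trend.
(D) O (period 2, group 16) vs Ge (period 4, group 14): the stated order agrees with the simple trend.
The exception is (A): Si's larger, more diffuse 3p orbitals accept an added electron slightly more readily than C's compact 2p.

(A)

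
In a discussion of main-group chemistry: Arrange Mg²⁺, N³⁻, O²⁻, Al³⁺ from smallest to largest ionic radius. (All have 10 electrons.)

All of these have 10 electrons, so size is governed by nuclear charge alone: the more protons, the stronger the pull on the same electron cloud, and the smaller the ion.
Nuclear charges: Al³⁺ (Z=13), Mg²⁺ (Z=12), O²⁻ (Z=8), N³⁻ (Z=7).
Smallest to largest: Al³⁺ < Mg²⁺ < O²⁻ < N³⁻.

Al³⁺, Mg²⁺, O²⁻, N³⁻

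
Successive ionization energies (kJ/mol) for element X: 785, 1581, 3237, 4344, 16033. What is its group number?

Look for the largest jump between consecutive ionization energies: IE5/IE4 ≈ 3.7, far larger than any earlier ratio.
That jump marks the point where a core electron is being removed. So the atom has 4 valence electrons.
A main-group element with 4 valence electrons is in group 14.

Group 14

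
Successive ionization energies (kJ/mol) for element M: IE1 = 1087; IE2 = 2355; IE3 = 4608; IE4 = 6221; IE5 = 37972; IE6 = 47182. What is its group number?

Look for the largest jump between consecutive ionization energies: IE5/IE4 ≈ 6.1, far larger than any earlier ratio.
That jump marks the point where a core electron is being removed. So the atom has 4 valence electrons.
A main-group element with 4 valence electrons is in group 14.

Group 14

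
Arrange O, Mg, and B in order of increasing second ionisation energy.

Mg < B < O

The second ionization energy removes an electron from the +1 ion. For each element: O⁺ still has 5 valence electrons; Mg⁺ still has 1 valence electron; B⁺ still has 2 valence electrons.
All are still removing valence electrons, so compare the +1 ions as you would atoms: IE_2 generally rises across a period (higher Z_eff) and falls down a group (larger shell), subject to the usual subshell exceptions.
Valence configurations: O⁺ [He]2s²2p³, Mg⁺ [Ne]3s¹, B⁺ [He]2s².
Approximate IE_2 values (kJ/mol): O 3388, Mg 1451, B 2427.
Overall IE_2 order: Mg < B < O.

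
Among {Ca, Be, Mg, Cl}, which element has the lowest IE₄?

Consider each +3 ion: Ca³⁺ is already 1 electron into the core; Be³⁺ is already 1 electron into the core; Mg³⁺ is already 1 electron into the core; Cl³⁺ still has 4 valence electrons.
Core electrons are held far more tightly than valence electrons, so Ca, Mg and Be top the IE_4 order.
Tabulated IE_4 (kJ/mol): Ca 6491, Be 21007, Mg 10543, Cl 5159.
Overall IE_4 order: Cl < Ca < Mg < Be.

Cl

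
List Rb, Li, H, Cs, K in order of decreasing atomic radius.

Cs > Rb > K > Li > H

H is in period 1, group 1; Li is in period 2, group 1; K is in period 4, group 1; Rb is in period 5, group 1; Cs is in period 6, group 1.
Across a period the added protons contract the valence shell; down a group each new principal shell makes the atom larger.
All are in group 1, so atomic radius increases down the group.
So from largest to smallest: Cs > Rb > K > Li > H.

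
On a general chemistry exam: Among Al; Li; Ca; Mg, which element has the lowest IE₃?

Al

The third ionization energy removes an electron from the +2 ion. For each element: Al²⁺ still has 1 valence electron; Li²⁺ is already 1 electron into the core; Ca²⁺ is the bare [Ar] core; Mg²⁺ is the bare [Ne] core.
Pulling an electron out of a noble-gas core costs far more than removing a remaining valence electron, so Ca, Mg and Li sit at the high end of IE_3.
Tabulated IE_3 (kJ/mol): Al 2745, Li 11815, Ca 4912, Mg 7733.
Putting it together, IE_3: Al < Ca < Mg < Li.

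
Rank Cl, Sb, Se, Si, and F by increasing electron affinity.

F is in period 2, group 17; Si is in period 3, group 14; Cl is in period 3, group 17; Se is in period 4, group 16; Sb is in period 5, group 15.
Electron affinity generally becomes more exothermic across a period toward the halogens and less exothermic down a group.
These span different periods and groups, so the two trends combine.
Si > Sb: period and group pull opposite ways; the down-group shift dominates (134 vs 103 kJ/mol).
Se > Si: period and group pull opposite ways; the across-period shift dominates (195 vs 134 kJ/mol).
F > Se: both effects reinforce here, so F is clearly the higher of the two.
Cl > F: this pair runs against the simple trend — see the exception note.
Note the exception: Cl has a higher electron affinity than F, contrary to the simple trend — F's small 2p subshell makes the incoming electron feel strong e⁻–e⁻ repulsion, so Cl actually releases more energy on gaining an electron.
Tabulated electron affinity (kJ/mol): F 328, Si 134, Cl 349, Se 195, Sb 103.
So from lowest to highest: Sb < Si < Se < F < Cl.

Sb, Si, Se, F, Cl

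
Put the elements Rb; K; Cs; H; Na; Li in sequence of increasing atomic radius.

H, Li, Na, K, Rb, Cs

H is in period 1, group 1; Li is in period 2, group 1; Na is in period 3, group 1; K is in period 4, group 1; Rb is in period 5, group 1; Cs is in period 6, group 1.
Radius decreases left→right (rising Z_eff, same n) and increases top→bottom (higher n).
All are in group 1, so atomic radius increases down the group.
So from smallest to largest: H < Li < Na < K < Rb < Cs.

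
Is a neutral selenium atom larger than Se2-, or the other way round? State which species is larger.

Forming Se2- adds 2 electrons to Se. More electron–electron repulsion in the same shell, with unchanged nuclear charge, lets the cloud expand.
An anion is larger than its parent atom: Se2- > Se.

Se2-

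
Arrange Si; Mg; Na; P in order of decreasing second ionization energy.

Na > P > Si > Mg

The second ionization energy removes an electron from the +1 ion. For each element: Si⁺ still has 3 valence electrons; Mg⁺ still has 1 valence electron; Na⁺ is the bare [Ne] core; P⁺ still has 4 valence electrons.
Breaking into a closed-shell core is much more expensive than removing a leftover valence electron — Na has the largest IE_2 here.
Valence configurations: Si⁺ [Ne]3s²3p¹, Mg⁺ [Ne]3s¹, P⁺ [Ne]3s²3p².
Tabulated IE_2 (kJ/mol): Si 1577, Mg 1451, Na 4562, P 1907.
Putting it together, IE_2: Mg < Si < P < Na.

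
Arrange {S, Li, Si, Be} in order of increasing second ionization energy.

Si < Be < S < Li

Consider each +1 ion: S⁺ still has 5 valence electrons; Li⁺ is the bare [He] core; Si⁺ still has 3 valence electrons; Be⁺ still has 1 valence electron.
Breaking into a closed-shell core is much more expensive than removing a leftover valence electron — Li has the largest IE_2 here.
Valence configurations: S⁺ [Ne]3s²3p³, Si⁺ [Ne]3s²3p¹, Be⁺ [He]2s¹.
Tabulated IE_2 (kJ/mol): S 2252, Li 7298, Si 1577, Be 1757.
Putting it together, IE_2: Si < Be < S < Li.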